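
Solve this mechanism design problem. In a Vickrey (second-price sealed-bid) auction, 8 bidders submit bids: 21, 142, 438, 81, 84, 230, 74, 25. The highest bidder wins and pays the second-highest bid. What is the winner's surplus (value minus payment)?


Step 1: Sort bids in descending order: 438, 230, 142, 84, 81, 74, 25, 21
Step 2: The winning bid is the highest: 438
Step 3: The payment equals the second-highest bid: 230
Step 4: Surplus = winner's bid - payment = 438 - 230 = 208

208


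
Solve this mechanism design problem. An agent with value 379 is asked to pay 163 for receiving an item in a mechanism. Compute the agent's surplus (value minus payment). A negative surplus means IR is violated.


Step 1: Surplus = value - payment = 379 - 163 = 216
Step 2: IR is satisfied (surplus >= 0)

216


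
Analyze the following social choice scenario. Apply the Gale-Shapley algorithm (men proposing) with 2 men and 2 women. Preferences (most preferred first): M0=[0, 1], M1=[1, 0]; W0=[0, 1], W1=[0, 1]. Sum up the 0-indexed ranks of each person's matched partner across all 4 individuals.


Step 1: Run Gale-Shapley (men propose, women hold best offer):
  M0 proposes to W0; she accepts
  M1 proposes to W1; she accepts
Step 2: Final matching: W0-M0, W1-M1
Step 3: 0-indexed ranks (man's rank of his match, then woman's): 0 + 0 + 0 + 1
Step 4: Total rank sum = 1

1


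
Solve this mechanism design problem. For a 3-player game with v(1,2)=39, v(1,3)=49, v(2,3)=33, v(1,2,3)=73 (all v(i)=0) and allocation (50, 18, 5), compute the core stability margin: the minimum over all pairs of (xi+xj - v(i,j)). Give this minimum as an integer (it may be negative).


Step 1: Slack for coalition (1,2): x1+x2 - v12 = 68 - 39 = 29
Step 2: Slack for coalition (1,3): x1+x3 - v13 = 55 - 49 = 6
Step 3: Slack for coalition (2,3): x2+x3 - v23 = 23 - 33 = -10
Step 4: Minimum slack = min(29, 6, -10) = -10, attained by (2,3); coalition (2,3) can block (slack < 0), so the allocation is not in the core

-10


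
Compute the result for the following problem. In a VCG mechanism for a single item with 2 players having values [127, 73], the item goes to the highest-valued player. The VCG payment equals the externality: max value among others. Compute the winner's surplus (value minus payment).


Step 1: The winner is the agent with the highest value: agent 0 with value 127
Step 2: Values of other agents: [73]
Step 3: VCG payment = max of others' values = 73
Step 4: Surplus = 127 - 73 = 54

54


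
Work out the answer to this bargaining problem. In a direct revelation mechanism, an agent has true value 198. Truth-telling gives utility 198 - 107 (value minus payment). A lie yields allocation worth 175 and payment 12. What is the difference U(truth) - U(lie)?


Step 1: U(truth) = value - payment = 198 - 107 = 91
Step 2: U(lie) = allocation - payment = 175 - 12 = 163
Step 3: IC gap = 91 - 163 = -72

-72


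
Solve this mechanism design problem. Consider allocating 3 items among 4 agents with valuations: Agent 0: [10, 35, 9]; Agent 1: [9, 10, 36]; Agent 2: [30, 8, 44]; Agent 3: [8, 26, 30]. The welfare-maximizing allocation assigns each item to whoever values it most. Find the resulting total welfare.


Step 1: For each item, find the maximum value among all agents.
Step 2: Item 0 -> Agent 2 (value 30)
Step 3: Item 1 -> Agent 0 (value 35)
Step 4: Item 2 -> Agent 2 (value 44)
Step 5: Total welfare = 30 + 35 + 44 = 109

109


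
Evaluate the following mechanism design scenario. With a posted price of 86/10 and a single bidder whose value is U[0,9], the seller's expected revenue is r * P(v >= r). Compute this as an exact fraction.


Step 1: Posted price r = 43/5, value support [0,9]
Step 2: P(v >= r) = (9 - 43/5)/9 = 2/45
Step 3: Expected revenue = r * P(v >= r) = 43/5 * 2/45
Step 4: Revenue = 86/225

86/225


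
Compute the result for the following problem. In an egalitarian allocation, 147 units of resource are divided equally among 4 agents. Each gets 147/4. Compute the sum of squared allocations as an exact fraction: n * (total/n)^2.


Step 1: Each agent's share = 147/4
Step 2: Square of each share = (147/4)^2 = 21609/16
Step 3: Sum of squares = 4 * 21609/16 = 21609/4

21609/4


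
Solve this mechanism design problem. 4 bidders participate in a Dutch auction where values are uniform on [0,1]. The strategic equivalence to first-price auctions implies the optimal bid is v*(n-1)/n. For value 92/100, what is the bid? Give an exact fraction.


Step 1: Dutch auctions are strategically equivalent to first-price auctions
Step 2: The equilibrium bid is b(v) = v*(n-1)/n
Step 3: b = 23/25 * 3/4
Step 4: b = 69/100

69/100


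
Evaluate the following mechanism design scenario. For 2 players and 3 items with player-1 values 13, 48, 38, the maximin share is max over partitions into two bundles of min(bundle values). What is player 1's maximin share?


Step 1: Item values = 13, 48, 38
Step 2: Enumerate all 2-bundle partitions and take the smaller bundle:
  Partition 1: {13} vs {48,38} -> bundles 13, 86; min = 13
  Partition 2: {48} vs {13,38} -> bundles 48, 51; min = 48
  Partition 3: {38} vs {13,48} -> bundles 38, 61; min = 38
Step 3: MMS = max(13, 48, 38) = 48

48


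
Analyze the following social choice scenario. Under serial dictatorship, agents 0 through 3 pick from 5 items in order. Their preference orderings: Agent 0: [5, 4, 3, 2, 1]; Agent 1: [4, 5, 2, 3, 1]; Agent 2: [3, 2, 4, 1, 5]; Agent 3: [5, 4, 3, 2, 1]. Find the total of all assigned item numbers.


Step 1: Agent 0 picks item 5
Step 2: Agent 1 picks item 4
Step 3: Agent 2 picks item 3
Step 4: Agent 3 picks item 2
Step 5: Sum = 5 + 4 + 3 + 2 = 14

14


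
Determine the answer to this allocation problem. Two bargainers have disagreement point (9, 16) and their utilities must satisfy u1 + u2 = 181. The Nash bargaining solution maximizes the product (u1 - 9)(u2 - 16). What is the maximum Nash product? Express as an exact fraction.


Step 1: The Nash solution splits surplus symmetrically above the disagreement point
Step 2: u1 = (total + d1 - d2)/2 = (181 + 9 - 16)/2 = 87
Step 3: u2 = (total - d1 + d2)/2 = (181 - 9 + 16)/2 = 94
Step 4: Nash product = (87 - 9) * (94 - 16)
Step 5: = 78 * 78 = 6084

6084


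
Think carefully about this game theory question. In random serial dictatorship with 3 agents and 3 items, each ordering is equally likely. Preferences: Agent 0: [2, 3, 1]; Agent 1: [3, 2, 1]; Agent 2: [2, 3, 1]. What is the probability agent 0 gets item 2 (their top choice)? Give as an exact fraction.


Step 1: Agent 0 wants item 2
Step 2: There are 6 possible orderings of agents
Step 3: In 3 orderings, agent 0 gets item 2
Step 4: Probability = 3/6 = 1/2

1/2


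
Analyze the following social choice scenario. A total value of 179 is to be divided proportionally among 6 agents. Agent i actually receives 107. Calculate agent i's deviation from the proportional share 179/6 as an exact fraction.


Step 1: Proportional share = 179/6
Step 2: Agent's actual allocation = 107
Step 3: Excess = 107 - 179/6 = 463/6

463/6


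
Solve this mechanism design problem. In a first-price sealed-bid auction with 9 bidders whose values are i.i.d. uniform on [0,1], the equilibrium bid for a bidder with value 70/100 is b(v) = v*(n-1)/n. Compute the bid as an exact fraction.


Step 1: The symmetric BNE bidding function is b(v) = v * (n-1) / n
Step 2: Substitute v = 7/10 and n = 9
Step 3: b = 7/10 * 8/9
Step 4: b = 28/45

28/45


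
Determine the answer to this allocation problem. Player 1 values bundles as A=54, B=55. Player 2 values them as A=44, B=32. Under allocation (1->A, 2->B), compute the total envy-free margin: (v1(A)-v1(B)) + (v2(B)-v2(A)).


Step 1: Player 1's margin = v1(A) - v1(B) = 54 - 55 = -1
Step 2: Player 2's margin = v2(B) - v2(A) = 32 - 44 = -12
Step 3: Total margin = -1 + -12 = -13

-13


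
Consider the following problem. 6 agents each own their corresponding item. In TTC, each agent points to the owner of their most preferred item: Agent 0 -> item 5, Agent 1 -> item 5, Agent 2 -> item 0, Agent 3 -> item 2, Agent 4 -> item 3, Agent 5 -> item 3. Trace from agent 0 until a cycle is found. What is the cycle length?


Step 1: Trace the pointer graph from agent 0: 0 -> 5 -> 3 -> 2 -> 0
Step 2: A cycle is detected when we revisit agent 0
Step 3: The cycle is: 0 -> 5 -> 3 -> 2 -> 0
Step 4: Cycle length = 4

4


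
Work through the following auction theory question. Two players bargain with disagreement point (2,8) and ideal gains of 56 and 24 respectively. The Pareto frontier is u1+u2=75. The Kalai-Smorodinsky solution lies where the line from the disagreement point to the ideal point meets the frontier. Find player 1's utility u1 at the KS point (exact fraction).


Step 1: At the KS point, (u1-d1)/r1 = (u2-d2)/r2 = t and u1+u2 = 75
Step 2: u1 = d1 + r1*t and u2 = d2 + r2*t, so (d1 + r1*t) + (d2 + r2*t) = 75
Step 3: t = (75 - 2 - 8)/(56 + 24) = 65/80 = 13/16
Step 4: u1 = d1 + r1*t = 2 + 56 * 13/16 = 95/2
Step 5: (Check: u2 = d2 + r2*t = 55/2; u1+u2 = 95/2 + 55/2 = 75, on the frontier.)

95/2


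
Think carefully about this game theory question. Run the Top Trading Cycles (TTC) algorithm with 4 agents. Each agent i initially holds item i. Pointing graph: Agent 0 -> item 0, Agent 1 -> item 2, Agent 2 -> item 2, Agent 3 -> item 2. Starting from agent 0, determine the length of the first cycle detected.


Step 1: Trace the pointer graph from agent 0: 0 -> 0
Step 2: A cycle is detected when we revisit agent 0
Step 3: The cycle is: 0 -> 0
Step 4: Cycle length = 1

1


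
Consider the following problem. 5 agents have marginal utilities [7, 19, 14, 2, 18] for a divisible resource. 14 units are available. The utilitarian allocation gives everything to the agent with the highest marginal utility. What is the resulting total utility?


Step 1: The marginal utilities are [7, 19, 14, 2, 18]
Step 2: The highest marginal utility is 19
Step 3: All 14 units go to that agent
Step 4: Total utility = 19 * 14 = 266

266


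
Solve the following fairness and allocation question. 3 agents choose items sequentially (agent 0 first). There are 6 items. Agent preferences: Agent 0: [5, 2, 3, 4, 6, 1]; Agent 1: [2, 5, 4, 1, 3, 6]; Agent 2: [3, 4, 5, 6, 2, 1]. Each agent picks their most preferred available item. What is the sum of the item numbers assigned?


Step 1: Agent 0 picks item 5
Step 2: Agent 1 picks item 2
Step 3: Agent 2 picks item 3
Step 4: Sum = 5 + 2 + 3 = 10

10


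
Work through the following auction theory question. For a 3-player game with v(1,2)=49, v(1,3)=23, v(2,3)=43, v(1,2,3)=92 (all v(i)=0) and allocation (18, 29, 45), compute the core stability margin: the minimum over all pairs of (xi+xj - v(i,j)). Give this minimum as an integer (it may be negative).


Step 1: Slack for coalition (1,2): x1+x2 - v12 = 47 - 49 = -2
Step 2: Slack for coalition (1,3): x1+x3 - v13 = 63 - 23 = 40
Step 3: Slack for coalition (2,3): x2+x3 - v23 = 74 - 43 = 31
Step 4: Minimum slack = min(-2, 40, 31) = -2, attained by (1,2); coalition (1,2) can block (slack < 0), so the allocation is not in the core

-2


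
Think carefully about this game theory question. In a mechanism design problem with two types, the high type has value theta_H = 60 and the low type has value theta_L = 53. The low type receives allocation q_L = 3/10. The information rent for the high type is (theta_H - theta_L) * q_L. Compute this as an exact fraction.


Step 1: theta_H - theta_L = 60 - 53 = 7
Step 2: Information rent = (theta_H - theta_L) * q_L
Step 3: = 7 * 3/10
Step 4: = 21/10

21/10


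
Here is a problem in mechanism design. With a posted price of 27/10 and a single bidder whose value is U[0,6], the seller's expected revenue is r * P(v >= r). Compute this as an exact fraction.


Step 1: Posted price r = 27/10, value support [0,6]
Step 2: P(v >= r) = (6 - 27/10)/6 = 11/20
Step 3: Expected revenue = r * P(v >= r) = 27/10 * 11/20
Step 4: Revenue = 297/200

297/200


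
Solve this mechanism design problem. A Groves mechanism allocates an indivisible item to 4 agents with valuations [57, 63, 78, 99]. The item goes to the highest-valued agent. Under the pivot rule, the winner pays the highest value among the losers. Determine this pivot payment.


Step 1: The efficient winner is agent 3 with value 99
Step 2: Other agents' values: [57, 63, 78]
Step 3: Pivot payment = max(others) = 78
Step 4: The winner pays 78

78


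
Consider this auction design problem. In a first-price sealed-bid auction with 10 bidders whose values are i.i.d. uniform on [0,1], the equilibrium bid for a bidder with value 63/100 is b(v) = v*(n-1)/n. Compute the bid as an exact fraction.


Step 1: The symmetric BNE bidding function is b(v) = v * (n-1) / n
Step 2: Substitute v = 63/100 and n = 10
Step 3: b = 63/100 * 9/10
Step 4: b = 567/1000

567/1000


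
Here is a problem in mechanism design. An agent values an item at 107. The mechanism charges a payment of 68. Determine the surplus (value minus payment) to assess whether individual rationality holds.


Step 1: Surplus = value - payment = 107 - 68 = 39
Step 2: IR is satisfied (surplus >= 0)

39


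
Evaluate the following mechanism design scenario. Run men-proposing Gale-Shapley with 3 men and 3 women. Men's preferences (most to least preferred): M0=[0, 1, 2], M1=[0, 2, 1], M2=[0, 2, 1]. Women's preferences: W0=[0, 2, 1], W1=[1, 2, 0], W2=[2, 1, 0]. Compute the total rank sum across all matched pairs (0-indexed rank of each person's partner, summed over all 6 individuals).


Step 1: Run Gale-Shapley (men propose, women hold best offer):
  M0 proposes to W0; she accepts
  M1 proposes to W0; rejected
  M1 proposes to W2; she accepts
  M2 proposes to W0; rejected
  M2 proposes to W2; she switches from M1
  M1 proposes to W1; she accepts
Step 2: Final matching: W0-M0, W1-M1, W2-M2
Step 3: 0-indexed ranks (man's rank of his match, then woman's): 0 + 0 + 2 + 0 + 1 + 0
Step 4: Total rank sum = 3

3


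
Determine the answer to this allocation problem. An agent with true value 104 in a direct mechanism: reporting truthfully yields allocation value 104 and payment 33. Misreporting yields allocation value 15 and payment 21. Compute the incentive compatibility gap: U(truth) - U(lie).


Step 1: U(truth) = value - payment = 104 - 33 = 71
Step 2: U(lie) = allocation - payment = 15 - 21 = -6
Step 3: IC gap = 71 - (-6) = 77

77


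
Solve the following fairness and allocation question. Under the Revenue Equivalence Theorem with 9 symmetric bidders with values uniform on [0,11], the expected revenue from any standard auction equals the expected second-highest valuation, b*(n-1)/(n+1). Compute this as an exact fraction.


Step 1: By Revenue Equivalence, expected revenue = b*(n-1)/(n+1)
Step 2: Substituting n = 9, b = 11
Step 3: Revenue = 11*(9-1)/(9+1) = 11*8/10
Step 4: Revenue = 88/10 = 44/5

44/5


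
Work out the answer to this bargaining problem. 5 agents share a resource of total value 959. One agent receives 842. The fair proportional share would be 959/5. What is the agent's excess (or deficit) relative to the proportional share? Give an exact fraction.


Step 1: Proportional share = 959/5
Step 2: Agent's actual allocation = 842
Step 3: Excess = 842 - 959/5 = 3251/5

3251/5


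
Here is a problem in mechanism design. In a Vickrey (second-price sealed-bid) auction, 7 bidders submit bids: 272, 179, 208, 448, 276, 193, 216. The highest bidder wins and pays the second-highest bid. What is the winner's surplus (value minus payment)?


Step 1: Sort bids in descending order: 448, 276, 272, 216, 208, 193, 179
Step 2: The winning bid is the highest: 448
Step 3: The payment equals the second-highest bid: 276
Step 4: Surplus = winner's bid - payment = 448 - 276 = 172

172


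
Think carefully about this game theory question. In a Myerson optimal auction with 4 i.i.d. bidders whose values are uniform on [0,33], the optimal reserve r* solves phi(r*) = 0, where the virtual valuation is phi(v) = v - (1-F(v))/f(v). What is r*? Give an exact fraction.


Step 1: For U[0,33], F(v) = v/33 and f(v) = 1/33
Step 2: phi(v) = v - (1 - v/33)/(1/33) = v - (33 - v) = 2v - 33
Step 3: Set phi(r*) = 0: 2r* - 33 = 0
Step 4: r* = 33/2 (the number of bidders n = 4 does not enter)

33/2


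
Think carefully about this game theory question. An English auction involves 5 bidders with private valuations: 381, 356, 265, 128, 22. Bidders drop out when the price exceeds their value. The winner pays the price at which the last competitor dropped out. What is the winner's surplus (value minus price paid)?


Step 1: Identify the highest value: 381
Step 2: Identify the second-highest value: 356
Step 3: The final price = second-highest value = 356
Step 4: Surplus = 381 - 356 = 25

25


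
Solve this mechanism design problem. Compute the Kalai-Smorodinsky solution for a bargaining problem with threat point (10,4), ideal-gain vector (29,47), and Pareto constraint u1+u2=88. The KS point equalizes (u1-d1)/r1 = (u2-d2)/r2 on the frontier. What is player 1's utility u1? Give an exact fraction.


Step 1: At the KS point, (u1-d1)/r1 = (u2-d2)/r2 = t and u1+u2 = 88
Step 2: u1 = d1 + r1*t and u2 = d2 + r2*t, so (d1 + r1*t) + (d2 + r2*t) = 88
Step 3: t = (88 - 10 - 4)/(29 + 47) = 74/76 = 37/38
Step 4: u1 = d1 + r1*t = 10 + 29 * 37/38 = 1453/38
Step 5: (Check: u2 = d2 + r2*t = 1891/38; u1+u2 = 1453/38 + 1891/38 = 88, on the frontier.)

1453/38


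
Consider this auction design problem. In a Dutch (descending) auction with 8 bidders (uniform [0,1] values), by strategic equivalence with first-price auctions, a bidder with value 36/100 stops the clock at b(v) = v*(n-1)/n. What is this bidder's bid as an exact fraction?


Step 1: Dutch auctions are strategically equivalent to first-price auctions
Step 2: The equilibrium bid is b(v) = v*(n-1)/n
Step 3: b = 9/25 * 7/8
Step 4: b = 63/200

63/200


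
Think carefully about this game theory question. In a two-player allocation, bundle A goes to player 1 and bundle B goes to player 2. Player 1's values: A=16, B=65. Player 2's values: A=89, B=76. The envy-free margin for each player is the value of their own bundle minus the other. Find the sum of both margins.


Step 1: Player 1's margin = v1(A) - v1(B) = 16 - 65 = -49
Step 2: Player 2's margin = v2(B) - v2(A) = 76 - 89 = -13
Step 3: Total margin = -49 + -13 = -62

-62


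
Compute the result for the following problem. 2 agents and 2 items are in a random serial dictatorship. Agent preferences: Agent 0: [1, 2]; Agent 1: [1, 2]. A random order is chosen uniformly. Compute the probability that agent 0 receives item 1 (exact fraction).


Step 1: Agent 0 wants item 1
Step 2: There are 2 possible orderings of agents
Step 3: In 1 orderings, agent 0 gets item 1
Step 4: Probability = 1/2

1/2


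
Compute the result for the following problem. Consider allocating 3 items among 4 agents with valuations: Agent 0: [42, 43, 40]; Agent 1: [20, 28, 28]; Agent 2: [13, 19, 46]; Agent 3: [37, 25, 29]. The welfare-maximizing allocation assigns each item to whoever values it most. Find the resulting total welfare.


Step 1: For each item, find the maximum value among all agents.
Step 2: Item 0 -> Agent 0 (value 42)
Step 3: Item 1 -> Agent 0 (value 43)
Step 4: Item 2 -> Agent 2 (value 46)
Step 5: Total welfare = 42 + 43 + 46 = 131

131


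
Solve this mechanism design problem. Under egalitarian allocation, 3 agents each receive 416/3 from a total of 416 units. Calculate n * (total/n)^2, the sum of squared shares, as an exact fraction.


Step 1: Each agent's share = 416/3
Step 2: Square of each share = (416/3)^2 = 173056/9
Step 3: Sum of squares = 3 * 173056/9 = 173056/3

173056/3


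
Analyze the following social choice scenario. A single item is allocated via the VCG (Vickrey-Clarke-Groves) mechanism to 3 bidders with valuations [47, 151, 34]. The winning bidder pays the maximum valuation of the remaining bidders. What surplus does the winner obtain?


Step 1: The winner is the agent with the highest value: agent 1 with value 151
Step 2: Values of other agents: [47, 34]
Step 3: VCG payment = max of others' values = 47
Step 4: Surplus = 151 - 47 = 104

104


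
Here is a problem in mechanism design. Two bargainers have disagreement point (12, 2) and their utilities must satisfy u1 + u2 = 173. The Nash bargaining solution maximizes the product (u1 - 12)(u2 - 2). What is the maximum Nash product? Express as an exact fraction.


Step 1: The Nash solution splits surplus symmetrically above the disagreement point
Step 2: u1 = (total + d1 - d2)/2 = (173 + 12 - 2)/2 = 183/2
Step 3: u2 = (total - d1 + d2)/2 = (173 - 12 + 2)/2 = 163/2
Step 4: Nash product = (183/2 - 12) * (163/2 - 2)
Step 5: = 159/2 * 159/2 = 25281/4

25281/4


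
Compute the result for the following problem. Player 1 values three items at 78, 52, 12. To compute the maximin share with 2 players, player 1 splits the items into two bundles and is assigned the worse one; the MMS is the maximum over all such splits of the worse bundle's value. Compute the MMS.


Step 1: Item values = 78, 52, 12
Step 2: Enumerate all 2-bundle partitions and take the smaller bundle:
  Partition 1: {78} vs {52,12} -> bundles 78, 64; min = 64
  Partition 2: {52} vs {78,12} -> bundles 52, 90; min = 52
  Partition 3: {12} vs {78,52} -> bundles 12, 130; min = 12
Step 3: MMS = max(64, 52, 12) = 64

64


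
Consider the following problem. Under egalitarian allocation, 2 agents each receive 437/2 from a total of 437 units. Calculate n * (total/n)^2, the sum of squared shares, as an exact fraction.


Step 1: Each agent's share = 437/2
Step 2: Square of each share = (437/2)^2 = 190969/4
Step 3: Sum of squares = 2 * 190969/4 = 190969/2

190969/2


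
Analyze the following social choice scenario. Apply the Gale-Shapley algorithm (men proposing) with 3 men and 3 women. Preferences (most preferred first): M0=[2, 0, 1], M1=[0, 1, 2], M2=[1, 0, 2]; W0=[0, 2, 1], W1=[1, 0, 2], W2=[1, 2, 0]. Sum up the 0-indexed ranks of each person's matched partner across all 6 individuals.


Step 1: Run Gale-Shapley (men propose, women hold best offer):
  M0 proposes to W2; she accepts
  M1 proposes to W0; she accepts
  M2 proposes to W1; she accepts
Step 2: Final matching: W0-M1, W1-M2, W2-M0
Step 3: 0-indexed ranks (man's rank of his match, then woman's): 0 + 2 + 0 + 2 + 0 + 2
Step 4: Total rank sum = 6

6


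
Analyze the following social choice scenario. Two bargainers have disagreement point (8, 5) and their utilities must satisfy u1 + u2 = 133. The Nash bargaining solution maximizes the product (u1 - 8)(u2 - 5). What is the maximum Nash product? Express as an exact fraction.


Step 1: The Nash solution splits surplus symmetrically above the disagreement point
Step 2: u1 = (total + d1 - d2)/2 = (133 + 8 - 5)/2 = 68
Step 3: u2 = (total - d1 + d2)/2 = (133 - 8 + 5)/2 = 65
Step 4: Nash product = (68 - 8) * (65 - 5)
Step 5: = 60 * 60 = 3600

3600


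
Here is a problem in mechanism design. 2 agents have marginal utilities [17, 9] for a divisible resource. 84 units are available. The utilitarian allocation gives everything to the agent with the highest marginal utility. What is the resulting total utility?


Step 1: The marginal utilities are [17, 9]
Step 2: The highest marginal utility is 17
Step 3: All 84 units go to that agent
Step 4: Total utility = 17 * 84 = 1428

1428


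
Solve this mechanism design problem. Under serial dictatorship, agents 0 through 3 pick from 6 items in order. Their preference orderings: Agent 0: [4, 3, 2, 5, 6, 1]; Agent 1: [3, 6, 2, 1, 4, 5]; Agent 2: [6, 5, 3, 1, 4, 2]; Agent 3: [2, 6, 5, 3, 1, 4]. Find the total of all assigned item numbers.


Step 1: Agent 0 picks item 4
Step 2: Agent 1 picks item 3
Step 3: Agent 2 picks item 6
Step 4: Agent 3 picks item 2
Step 5: Sum = 4 + 3 + 6 + 2 = 15

15


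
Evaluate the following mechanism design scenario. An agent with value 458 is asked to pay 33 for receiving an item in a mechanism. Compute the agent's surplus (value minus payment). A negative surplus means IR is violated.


Step 1: Surplus = value - payment = 458 - 33 = 425
Step 2: IR is satisfied (surplus >= 0)

425


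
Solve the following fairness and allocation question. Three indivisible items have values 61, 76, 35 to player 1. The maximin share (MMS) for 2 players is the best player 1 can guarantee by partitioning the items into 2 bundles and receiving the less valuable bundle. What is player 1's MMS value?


Step 1: Item values = 61, 76, 35
Step 2: Enumerate all 2-bundle partitions and take the smaller bundle:
  Partition 1: {61} vs {76,35} -> bundles 61, 111; min = 61
  Partition 2: {76} vs {61,35} -> bundles 76, 96; min = 76
  Partition 3: {35} vs {61,76} -> bundles 35, 137; min = 35
Step 3: MMS = max(61, 76, 35) = 76

76


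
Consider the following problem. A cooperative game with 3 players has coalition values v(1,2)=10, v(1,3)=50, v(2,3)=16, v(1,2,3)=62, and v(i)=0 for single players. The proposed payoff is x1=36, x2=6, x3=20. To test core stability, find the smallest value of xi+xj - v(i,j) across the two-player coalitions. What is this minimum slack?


Step 1: Slack for coalition (1,2): x1+x2 - v12 = 42 - 10 = 32
Step 2: Slack for coalition (1,3): x1+x3 - v13 = 56 - 50 = 6
Step 3: Slack for coalition (2,3): x2+x3 - v23 = 26 - 16 = 10
Step 4: Minimum slack = min(32, 6, 10) = 6, attained by (1,3); no pair can gain by deviating, so the allocation is in the core

6


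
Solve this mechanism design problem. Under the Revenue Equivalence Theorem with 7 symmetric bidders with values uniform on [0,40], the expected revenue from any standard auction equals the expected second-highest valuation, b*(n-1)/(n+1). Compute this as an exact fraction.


Step 1: By Revenue Equivalence, expected revenue = b*(n-1)/(n+1)
Step 2: Substituting n = 7, b = 40
Step 3: Revenue = 40*(7-1)/(7+1) = 40*6/8
Step 4: Revenue = 240/8 = 30

30


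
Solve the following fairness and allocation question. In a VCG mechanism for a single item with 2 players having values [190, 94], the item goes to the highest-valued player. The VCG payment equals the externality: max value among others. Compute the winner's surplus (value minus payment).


Step 1: The winner is the agent with the highest value: agent 0 with value 190
Step 2: Values of other agents: [94]
Step 3: VCG payment = max of others' values = 94
Step 4: Surplus = 190 - 94 = 96

96


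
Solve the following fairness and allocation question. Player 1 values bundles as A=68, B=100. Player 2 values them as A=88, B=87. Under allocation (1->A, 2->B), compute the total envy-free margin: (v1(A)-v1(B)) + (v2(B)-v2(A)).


Step 1: Player 1's margin = v1(A) - v1(B) = 68 - 100 = -32
Step 2: Player 2's margin = v2(B) - v2(A) = 87 - 88 = -1
Step 3: Total margin = -32 + -1 = -33

-33


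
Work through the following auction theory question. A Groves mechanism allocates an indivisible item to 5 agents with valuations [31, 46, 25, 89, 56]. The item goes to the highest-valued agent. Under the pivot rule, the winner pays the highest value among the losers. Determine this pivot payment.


Step 1: The efficient winner is agent 3 with value 89
Step 2: Other agents' values: [31, 46, 25, 56]
Step 3: Pivot payment = max(others) = 56
Step 4: The winner pays 56

56


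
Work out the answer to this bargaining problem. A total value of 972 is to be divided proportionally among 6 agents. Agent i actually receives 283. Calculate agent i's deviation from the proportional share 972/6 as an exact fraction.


Step 1: Proportional share = 972/6 = 162
Step 2: Agent's actual allocation = 283
Step 3: Excess = 283 - 162 = 121

121


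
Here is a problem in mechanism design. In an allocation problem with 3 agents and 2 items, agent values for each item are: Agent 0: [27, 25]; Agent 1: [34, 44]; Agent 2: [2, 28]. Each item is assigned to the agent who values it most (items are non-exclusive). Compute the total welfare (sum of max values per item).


Step 1: For each item, find the maximum value among all agents.
Step 2: Item 0 -> Agent 1 (value 34)
Step 3: Item 1 -> Agent 1 (value 44)
Step 4: Total welfare = 34 + 44 = 78

78


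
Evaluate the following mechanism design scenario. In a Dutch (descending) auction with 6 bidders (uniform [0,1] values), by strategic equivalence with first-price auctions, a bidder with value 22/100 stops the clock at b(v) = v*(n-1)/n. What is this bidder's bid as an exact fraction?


Step 1: Dutch auctions are strategically equivalent to first-price auctions
Step 2: The equilibrium bid is b(v) = v*(n-1)/n
Step 3: b = 11/50 * 5/6
Step 4: b = 11/60

11/60


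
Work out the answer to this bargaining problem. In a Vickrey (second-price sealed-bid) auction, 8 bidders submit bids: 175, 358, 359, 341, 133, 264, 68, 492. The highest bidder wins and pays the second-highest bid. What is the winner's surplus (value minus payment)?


Step 1: Sort bids in descending order: 492, 359, 358, 341, 264, 175, 133, 68
Step 2: The winning bid is the highest: 492
Step 3: The payment equals the second-highest bid: 359
Step 4: Surplus = winner's bid - payment = 492 - 359 = 133

133


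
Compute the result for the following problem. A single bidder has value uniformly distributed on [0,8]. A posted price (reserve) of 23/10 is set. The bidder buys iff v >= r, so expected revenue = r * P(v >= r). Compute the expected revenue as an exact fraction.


Step 1: Posted price r = 23/10, value support [0,8]
Step 2: P(v >= r) = (8 - 23/10)/8 = 57/80
Step 3: Expected revenue = r * P(v >= r) = 23/10 * 57/80
Step 4: Revenue = 1311/800

1311/800


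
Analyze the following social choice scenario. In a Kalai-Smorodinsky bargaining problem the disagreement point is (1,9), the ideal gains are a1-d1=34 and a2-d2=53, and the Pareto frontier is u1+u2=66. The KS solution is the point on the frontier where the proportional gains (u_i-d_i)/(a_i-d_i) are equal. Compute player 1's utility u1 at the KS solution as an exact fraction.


Step 1: At the KS point, (u1-d1)/r1 = (u2-d2)/r2 = t and u1+u2 = 66
Step 2: u1 = d1 + r1*t and u2 = d2 + r2*t, so (d1 + r1*t) + (d2 + r2*t) = 66
Step 3: t = (66 - 1 - 9)/(34 + 53) = 56/87
Step 4: u1 = d1 + r1*t = 1 + 34 * 56/87 = 1991/87
Step 5: (Check: u2 = d2 + r2*t = 3751/87; u1+u2 = 1991/87 + 3751/87 = 66, on the frontier.)

1991/87


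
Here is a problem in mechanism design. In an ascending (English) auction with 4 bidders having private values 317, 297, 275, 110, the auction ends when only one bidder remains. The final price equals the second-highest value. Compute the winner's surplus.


Step 1: Identify the highest value: 317
Step 2: Identify the second-highest value: 297
Step 3: The final price = second-highest value = 297
Step 4: Surplus = 317 - 297 = 20

20


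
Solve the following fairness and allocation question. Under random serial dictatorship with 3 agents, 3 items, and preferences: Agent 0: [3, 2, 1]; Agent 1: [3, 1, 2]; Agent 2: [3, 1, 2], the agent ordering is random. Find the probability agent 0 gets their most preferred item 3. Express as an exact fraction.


Step 1: Agent 0 wants item 3
Step 2: There are 6 possible orderings of agents
Step 3: In 2 orderings, agent 0 gets item 3
Step 4: Probability = 2/6 = 1/3

1/3


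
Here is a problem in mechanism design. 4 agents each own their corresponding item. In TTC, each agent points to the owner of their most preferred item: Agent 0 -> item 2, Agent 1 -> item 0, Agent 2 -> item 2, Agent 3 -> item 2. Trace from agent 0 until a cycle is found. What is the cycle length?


Step 1: Trace the pointer graph from agent 0: 0 -> 2 -> 2
Step 2: A cycle is detected when we revisit agent 2
Step 3: The cycle is: 2 -> 2
Step 4: Cycle length = 1

1


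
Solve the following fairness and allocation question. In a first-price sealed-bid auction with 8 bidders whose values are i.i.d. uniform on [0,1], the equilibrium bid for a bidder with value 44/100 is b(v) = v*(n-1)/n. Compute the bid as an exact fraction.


Step 1: The symmetric BNE bidding function is b(v) = v * (n-1) / n
Step 2: Substitute v = 11/25 and n = 8
Step 3: b = 11/25 * 7/8
Step 4: b = 77/200

77/200


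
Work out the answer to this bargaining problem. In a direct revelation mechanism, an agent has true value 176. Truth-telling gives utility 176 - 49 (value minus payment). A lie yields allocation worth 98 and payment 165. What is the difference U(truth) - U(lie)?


Step 1: U(truth) = value - payment = 176 - 49 = 127
Step 2: U(lie) = allocation - payment = 98 - 165 = -67
Step 3: IC gap = 127 - (-67) = 194

194


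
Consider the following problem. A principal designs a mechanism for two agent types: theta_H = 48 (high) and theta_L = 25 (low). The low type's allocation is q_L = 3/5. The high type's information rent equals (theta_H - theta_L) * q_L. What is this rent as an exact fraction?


Step 1: theta_H - theta_L = 48 - 25 = 23
Step 2: Information rent = (theta_H - theta_L) * q_L
Step 3: = 23 * 3/5
Step 4: = 69/5

69/5


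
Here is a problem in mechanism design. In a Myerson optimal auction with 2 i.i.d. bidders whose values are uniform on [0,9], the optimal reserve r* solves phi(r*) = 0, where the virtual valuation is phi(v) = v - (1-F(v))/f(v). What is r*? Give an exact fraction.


Step 1: For U[0,9], F(v) = v/9 and f(v) = 1/9
Step 2: phi(v) = v - (1 - v/9)/(1/9) = v - (9 - v) = 2v - 9
Step 3: Set phi(r*) = 0: 2r* - 9 = 0
Step 4: r* = 9/2 (the number of bidders n = 2 does not enter)

9/2


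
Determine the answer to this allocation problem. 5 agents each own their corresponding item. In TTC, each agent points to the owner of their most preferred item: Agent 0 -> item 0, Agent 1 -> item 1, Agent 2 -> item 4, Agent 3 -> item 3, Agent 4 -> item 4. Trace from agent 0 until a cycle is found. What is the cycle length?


Step 1: Trace the pointer graph from agent 0: 0 -> 0
Step 2: A cycle is detected when we revisit agent 0
Step 3: The cycle is: 0 -> 0
Step 4: Cycle length = 1

1


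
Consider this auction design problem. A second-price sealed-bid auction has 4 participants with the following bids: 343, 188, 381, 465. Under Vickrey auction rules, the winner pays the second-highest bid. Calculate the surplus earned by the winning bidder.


Step 1: Sort bids in descending order: 465, 381, 343, 188
Step 2: The winning bid is the highest: 465
Step 3: The payment equals the second-highest bid: 381
Step 4: Surplus = winner's bid - payment = 465 - 381 = 84

84


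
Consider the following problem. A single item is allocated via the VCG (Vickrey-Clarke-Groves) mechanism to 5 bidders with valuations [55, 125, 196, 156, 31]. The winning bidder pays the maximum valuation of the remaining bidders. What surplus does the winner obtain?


Step 1: The winner is the agent with the highest value: agent 2 with value 196
Step 2: Values of other agents: [55, 125, 156, 31]
Step 3: VCG payment = max of others' values = 156
Step 4: Surplus = 196 - 156 = 40

40


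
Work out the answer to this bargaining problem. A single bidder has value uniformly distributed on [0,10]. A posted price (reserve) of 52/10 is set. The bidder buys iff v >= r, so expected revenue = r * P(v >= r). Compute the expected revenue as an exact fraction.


Step 1: Posted price r = 26/5, value support [0,10]
Step 2: P(v >= r) = (10 - 26/5)/10 = 12/25
Step 3: Expected revenue = r * P(v >= r) = 26/5 * 12/25
Step 4: Revenue = 312/125

312/125


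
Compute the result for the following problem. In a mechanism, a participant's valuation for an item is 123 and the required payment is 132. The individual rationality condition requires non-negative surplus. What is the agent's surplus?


Step 1: Surplus = value - payment = 123 - 132 = -9
Step 2: IR is violated (surplus < 0)

-9


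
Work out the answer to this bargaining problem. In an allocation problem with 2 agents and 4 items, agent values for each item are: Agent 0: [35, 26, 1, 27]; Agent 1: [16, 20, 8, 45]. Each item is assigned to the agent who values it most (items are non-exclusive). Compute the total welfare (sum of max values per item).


Step 1: For each item, find the maximum value among all agents.
Step 2: Item 0 -> Agent 0 (value 35)
Step 3: Item 1 -> Agent 0 (value 26)
Step 4: Item 2 -> Agent 1 (value 8)
Step 5: Item 3 -> Agent 1 (value 45)
Step 6: Total welfare = 35 + 26 + 8 + 45 = 114

114


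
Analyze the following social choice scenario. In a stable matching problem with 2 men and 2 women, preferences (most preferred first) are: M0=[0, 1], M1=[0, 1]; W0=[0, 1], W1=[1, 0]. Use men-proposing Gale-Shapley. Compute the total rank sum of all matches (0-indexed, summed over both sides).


Step 1: Run Gale-Shapley (men propose, women hold best offer):
  M0 proposes to W0; she accepts
  M1 proposes to W0; rejected
  M1 proposes to W1; she accepts
Step 2: Final matching: W0-M0, W1-M1
Step 3: 0-indexed ranks (man's rank of his match, then woman's): 0 + 0 + 1 + 0
Step 4: Total rank sum = 1

1


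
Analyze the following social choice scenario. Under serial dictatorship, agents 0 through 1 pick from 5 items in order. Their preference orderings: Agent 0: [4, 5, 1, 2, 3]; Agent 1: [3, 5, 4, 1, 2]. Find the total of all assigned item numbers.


Step 1: Agent 0 picks item 4
Step 2: Agent 1 picks item 3
Step 3: Sum = 4 + 3 = 7

7


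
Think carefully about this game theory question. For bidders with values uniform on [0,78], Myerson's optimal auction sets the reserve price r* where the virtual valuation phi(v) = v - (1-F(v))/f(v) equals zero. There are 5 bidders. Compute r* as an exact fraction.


Step 1: For U[0,78], F(v) = v/78 and f(v) = 1/78
Step 2: phi(v) = v - (1 - v/78)/(1/78) = v - (78 - v) = 2v - 78
Step 3: Set phi(r*) = 0: 2r* - 78 = 0
Step 4: r* = 78/2 = 39 (the number of bidders n = 5 does not enter)

39


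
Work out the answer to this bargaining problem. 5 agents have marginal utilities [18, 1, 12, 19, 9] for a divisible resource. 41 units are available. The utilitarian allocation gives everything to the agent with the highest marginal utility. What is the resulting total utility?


Step 1: The marginal utilities are [18, 1, 12, 19, 9]
Step 2: The highest marginal utility is 19
Step 3: All 41 units go to that agent
Step 4: Total utility = 19 * 41 = 779

779


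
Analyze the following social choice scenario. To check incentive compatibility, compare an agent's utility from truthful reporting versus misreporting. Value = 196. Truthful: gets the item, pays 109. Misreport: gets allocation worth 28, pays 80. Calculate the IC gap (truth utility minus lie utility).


Step 1: U(truth) = value - payment = 196 - 109 = 87
Step 2: U(lie) = allocation - payment = 28 - 80 = -52
Step 3: IC gap = 87 - (-52) = 139

139


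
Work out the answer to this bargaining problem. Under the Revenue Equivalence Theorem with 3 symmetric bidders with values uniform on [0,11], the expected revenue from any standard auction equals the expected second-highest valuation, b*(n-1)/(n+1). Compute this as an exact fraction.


Step 1: By Revenue Equivalence, expected revenue = b*(n-1)/(n+1)
Step 2: Substituting n = 3, b = 11
Step 3: Revenue = 11*(3-1)/(3+1) = 11*2/4
Step 4: Revenue = 22/4 = 11/2

11/2


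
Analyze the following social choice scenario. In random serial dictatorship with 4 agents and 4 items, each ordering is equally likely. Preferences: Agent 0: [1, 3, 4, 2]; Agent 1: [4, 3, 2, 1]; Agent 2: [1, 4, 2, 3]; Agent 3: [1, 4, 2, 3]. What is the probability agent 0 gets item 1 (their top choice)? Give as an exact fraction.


Step 1: Agent 0 wants item 1
Step 2: There are 24 possible orderings of agents
Step 3: In 8 orderings, agent 0 gets item 1
Step 4: Probability = 8/24 = 1/3

1/3


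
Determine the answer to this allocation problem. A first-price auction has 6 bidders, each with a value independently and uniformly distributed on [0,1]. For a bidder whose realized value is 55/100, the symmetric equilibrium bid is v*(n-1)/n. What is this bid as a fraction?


Step 1: The symmetric BNE bidding function is b(v) = v * (n-1) / n
Step 2: Substitute v = 11/20 and n = 6
Step 3: b = 11/20 * 5/6
Step 4: b = 11/24

11/24
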